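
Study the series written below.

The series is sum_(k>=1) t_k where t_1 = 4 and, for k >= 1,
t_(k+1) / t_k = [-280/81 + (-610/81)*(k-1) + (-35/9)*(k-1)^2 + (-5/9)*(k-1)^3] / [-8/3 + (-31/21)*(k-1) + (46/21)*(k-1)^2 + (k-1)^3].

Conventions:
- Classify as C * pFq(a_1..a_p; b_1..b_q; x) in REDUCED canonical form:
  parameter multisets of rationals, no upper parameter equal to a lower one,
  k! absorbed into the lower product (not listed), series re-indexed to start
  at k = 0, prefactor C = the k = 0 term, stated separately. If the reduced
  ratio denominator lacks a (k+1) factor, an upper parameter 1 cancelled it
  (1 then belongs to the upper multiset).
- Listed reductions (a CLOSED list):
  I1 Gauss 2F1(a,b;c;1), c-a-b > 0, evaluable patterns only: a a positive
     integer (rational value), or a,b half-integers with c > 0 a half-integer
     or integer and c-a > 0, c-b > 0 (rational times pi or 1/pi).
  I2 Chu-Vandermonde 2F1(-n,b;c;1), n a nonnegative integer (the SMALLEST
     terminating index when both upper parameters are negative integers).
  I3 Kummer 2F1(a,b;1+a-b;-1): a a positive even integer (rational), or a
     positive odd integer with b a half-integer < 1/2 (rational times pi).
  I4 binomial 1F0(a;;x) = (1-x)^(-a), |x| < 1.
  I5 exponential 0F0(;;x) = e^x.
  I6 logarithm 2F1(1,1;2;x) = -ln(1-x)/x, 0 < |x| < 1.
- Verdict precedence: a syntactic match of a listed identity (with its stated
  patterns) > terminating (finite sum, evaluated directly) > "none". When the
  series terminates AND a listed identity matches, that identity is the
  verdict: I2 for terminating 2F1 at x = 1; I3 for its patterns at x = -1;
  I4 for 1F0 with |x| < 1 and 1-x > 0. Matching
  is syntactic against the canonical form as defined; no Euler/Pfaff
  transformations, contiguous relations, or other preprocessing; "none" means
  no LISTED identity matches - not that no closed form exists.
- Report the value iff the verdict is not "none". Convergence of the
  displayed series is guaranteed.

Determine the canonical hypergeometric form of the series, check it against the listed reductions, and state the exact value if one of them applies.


Structural cue: x = (-5/9) and the expanded ratio factors over Q; C = 4, x = -5/9, roots give parameters.
Adjacent-term ratio: r(k) = (-5/9) * (k+2/3) (k+4) / [(k-8/7) (k+1)] - poly over poly, x = (-5/9) from leading terms; C = 4 at k = 0.

This is 4 * 2F1(2/3, 4; -8/7; -5/9) in reduced canonical form. Verdict: none here - no I1-I6 shape fits x = -5/9 with lower {-8/7}.


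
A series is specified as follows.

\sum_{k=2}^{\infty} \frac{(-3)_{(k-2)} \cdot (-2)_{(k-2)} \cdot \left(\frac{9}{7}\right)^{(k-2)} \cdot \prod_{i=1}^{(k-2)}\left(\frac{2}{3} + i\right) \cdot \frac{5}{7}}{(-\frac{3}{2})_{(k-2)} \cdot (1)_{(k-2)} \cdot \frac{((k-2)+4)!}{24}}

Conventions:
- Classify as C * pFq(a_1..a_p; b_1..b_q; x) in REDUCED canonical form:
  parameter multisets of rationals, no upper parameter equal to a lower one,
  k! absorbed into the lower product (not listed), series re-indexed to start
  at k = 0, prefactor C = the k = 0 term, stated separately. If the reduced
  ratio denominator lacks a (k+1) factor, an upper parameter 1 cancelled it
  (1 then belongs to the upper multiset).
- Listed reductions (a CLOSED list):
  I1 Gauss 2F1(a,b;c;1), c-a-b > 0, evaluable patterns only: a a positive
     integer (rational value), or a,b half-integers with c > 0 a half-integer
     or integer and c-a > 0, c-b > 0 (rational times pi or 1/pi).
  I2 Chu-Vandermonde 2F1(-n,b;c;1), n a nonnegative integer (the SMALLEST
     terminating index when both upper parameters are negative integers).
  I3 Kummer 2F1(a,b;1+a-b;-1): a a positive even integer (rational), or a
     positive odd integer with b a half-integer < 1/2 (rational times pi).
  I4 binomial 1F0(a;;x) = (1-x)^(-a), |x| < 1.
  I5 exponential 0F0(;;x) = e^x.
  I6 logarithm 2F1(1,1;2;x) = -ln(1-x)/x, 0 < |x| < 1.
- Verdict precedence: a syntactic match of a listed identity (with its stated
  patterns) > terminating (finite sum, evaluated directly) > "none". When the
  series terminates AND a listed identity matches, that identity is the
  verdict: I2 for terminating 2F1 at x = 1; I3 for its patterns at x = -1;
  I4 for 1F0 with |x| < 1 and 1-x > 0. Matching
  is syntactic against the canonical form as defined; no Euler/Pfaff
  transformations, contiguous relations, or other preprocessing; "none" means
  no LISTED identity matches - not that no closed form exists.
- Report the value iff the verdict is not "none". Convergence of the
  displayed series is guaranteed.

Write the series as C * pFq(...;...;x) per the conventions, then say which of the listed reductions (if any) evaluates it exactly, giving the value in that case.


Canonical form: C = \frac{5}{7} times 3F2 with upper {-3, -2, \frac{5}{3}}, lower {-\frac{3}{2}, 5}, x = \frac{9}{7}. Verdict: terminating. With -2 upstairs the series is a 3-term polynomial sum; evaluated term by term. Sum: \frac{305}{343}.

Key step: with t_0 = \frac{5}{7}, (1)_k (C = 5/7, x = 9/7) is k! itself.
Term ratio: r(k) = \frac{9}{7} * (k-3) (k-2) (k+\frac{5}{3}) / [(k-\frac{3}{2}) (k+5) (k+1)] - poly over poly, x = \frac{9}{7} from leading terms; C = \frac{5}{7} at k = 0.


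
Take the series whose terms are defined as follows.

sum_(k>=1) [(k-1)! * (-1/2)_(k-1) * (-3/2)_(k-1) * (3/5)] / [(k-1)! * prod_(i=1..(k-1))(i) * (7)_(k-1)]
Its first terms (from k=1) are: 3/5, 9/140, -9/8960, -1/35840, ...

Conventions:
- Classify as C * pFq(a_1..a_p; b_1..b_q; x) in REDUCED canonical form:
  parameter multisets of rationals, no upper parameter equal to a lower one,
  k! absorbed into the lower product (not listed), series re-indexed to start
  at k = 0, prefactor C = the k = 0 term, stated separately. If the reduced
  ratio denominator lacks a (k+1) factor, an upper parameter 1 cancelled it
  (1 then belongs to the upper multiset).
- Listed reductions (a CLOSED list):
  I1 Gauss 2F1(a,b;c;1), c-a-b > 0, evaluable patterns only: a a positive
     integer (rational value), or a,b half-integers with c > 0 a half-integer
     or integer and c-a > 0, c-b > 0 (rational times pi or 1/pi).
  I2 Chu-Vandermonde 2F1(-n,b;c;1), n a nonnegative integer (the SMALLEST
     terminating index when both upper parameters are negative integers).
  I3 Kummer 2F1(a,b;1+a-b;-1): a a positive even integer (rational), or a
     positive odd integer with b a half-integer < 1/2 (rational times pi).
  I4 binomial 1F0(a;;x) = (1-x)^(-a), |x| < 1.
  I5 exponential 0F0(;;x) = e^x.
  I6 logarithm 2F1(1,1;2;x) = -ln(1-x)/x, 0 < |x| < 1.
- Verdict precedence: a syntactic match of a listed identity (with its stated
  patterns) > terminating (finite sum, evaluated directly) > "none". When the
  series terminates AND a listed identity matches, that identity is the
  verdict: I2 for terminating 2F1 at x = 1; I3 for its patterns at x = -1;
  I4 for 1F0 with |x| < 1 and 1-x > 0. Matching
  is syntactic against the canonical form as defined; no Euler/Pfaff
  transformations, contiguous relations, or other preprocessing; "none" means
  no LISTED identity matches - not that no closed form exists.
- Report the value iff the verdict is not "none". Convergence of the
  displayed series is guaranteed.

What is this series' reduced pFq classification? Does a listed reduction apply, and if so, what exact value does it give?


Canonical form: C = 3/5 times 2F1 with upper {-3/2, -1/2}, lower {7}, x = 1. Verdict: this is the half-integer Gauss pattern (I1) (x = 1; upper {-3/2, -1/2} half-integers, c = 7 in the evaluable pattern). Value: (67108864/32207175) / pi.

The tell: t_0 = 3/5 here, and the product of the first k integers (prefactor 3/5) is k!.
Step ratio: r(k) = 1 * (k-3/2) (k-1/2) / [(k+7) (k+1)] - poly over poly, x = 1 from leading terms; C = 3/5 at k = 0.


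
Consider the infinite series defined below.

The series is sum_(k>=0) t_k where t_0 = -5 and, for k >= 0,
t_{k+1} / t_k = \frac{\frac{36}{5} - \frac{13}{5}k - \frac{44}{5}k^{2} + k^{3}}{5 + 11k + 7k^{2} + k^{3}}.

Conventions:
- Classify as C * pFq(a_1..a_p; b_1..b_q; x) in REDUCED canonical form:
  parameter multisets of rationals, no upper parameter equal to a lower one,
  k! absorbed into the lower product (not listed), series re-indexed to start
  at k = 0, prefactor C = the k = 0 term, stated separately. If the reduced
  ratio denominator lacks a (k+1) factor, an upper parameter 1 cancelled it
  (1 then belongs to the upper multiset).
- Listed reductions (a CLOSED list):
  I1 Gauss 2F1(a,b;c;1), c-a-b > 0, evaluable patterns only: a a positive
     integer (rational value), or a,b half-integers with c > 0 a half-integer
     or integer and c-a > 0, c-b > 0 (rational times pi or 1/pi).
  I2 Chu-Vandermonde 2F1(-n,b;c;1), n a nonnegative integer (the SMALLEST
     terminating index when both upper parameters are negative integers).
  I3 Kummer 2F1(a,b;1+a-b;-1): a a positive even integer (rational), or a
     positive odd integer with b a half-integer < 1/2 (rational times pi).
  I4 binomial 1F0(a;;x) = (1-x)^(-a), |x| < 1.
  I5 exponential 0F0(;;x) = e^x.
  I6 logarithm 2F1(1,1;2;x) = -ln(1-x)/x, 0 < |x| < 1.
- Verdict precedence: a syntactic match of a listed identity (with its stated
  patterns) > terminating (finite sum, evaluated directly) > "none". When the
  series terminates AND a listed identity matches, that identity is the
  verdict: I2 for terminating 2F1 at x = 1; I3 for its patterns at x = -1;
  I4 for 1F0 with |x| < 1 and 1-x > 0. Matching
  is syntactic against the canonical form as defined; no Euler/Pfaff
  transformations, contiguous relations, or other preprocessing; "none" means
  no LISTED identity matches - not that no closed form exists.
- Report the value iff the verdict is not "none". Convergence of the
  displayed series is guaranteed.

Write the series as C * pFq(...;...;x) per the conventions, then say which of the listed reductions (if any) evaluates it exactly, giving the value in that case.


This is -5 * 2F1(-9, -\frac{4}{5}; 5; 1) in reduced canonical form. Verdict at x = 1: the Chu-Vandermonde identity I2 matches (terminating 2F1 at x = 1 with n = 9, b = -4/5, c = 5). Its exact value is -\frac{112392168}{9765625}.

The tell: t_0 = -5 here, and the parameter 1 appears in both the upper and lower lists and cancels.
Adjacent-term ratio: r(k) = 1 * (k-9) (k-\frac{4}{5}) / [(k+5) (k+1)] - rational in k. x = 1; t_0 = -5; negate the roots.


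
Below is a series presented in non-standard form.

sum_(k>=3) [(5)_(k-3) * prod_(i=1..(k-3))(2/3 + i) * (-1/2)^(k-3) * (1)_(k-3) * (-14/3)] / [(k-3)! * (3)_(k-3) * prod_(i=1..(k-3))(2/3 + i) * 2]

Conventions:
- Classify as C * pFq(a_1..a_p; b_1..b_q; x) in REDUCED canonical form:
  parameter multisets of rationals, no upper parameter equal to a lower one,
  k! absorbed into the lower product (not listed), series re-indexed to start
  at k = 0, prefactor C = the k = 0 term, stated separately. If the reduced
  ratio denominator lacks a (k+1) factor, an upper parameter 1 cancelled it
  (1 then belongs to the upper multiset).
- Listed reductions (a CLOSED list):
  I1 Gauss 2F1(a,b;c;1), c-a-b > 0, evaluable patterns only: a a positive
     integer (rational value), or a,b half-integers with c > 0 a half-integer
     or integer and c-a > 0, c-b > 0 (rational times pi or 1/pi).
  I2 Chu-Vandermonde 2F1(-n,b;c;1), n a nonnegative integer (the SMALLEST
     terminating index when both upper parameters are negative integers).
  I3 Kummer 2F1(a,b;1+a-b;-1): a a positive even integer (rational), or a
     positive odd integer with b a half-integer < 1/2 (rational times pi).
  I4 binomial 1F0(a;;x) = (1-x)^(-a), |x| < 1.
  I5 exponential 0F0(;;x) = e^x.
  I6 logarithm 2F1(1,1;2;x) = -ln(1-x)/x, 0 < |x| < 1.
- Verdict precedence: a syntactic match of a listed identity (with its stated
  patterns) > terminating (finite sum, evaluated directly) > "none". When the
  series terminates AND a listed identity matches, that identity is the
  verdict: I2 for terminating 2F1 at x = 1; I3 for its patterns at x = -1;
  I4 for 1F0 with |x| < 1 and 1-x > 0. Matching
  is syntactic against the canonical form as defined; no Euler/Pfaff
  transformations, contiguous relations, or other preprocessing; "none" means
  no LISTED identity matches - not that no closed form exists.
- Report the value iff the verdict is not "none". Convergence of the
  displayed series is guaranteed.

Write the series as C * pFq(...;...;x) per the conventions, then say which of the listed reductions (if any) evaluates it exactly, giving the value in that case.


Key observation: with t_0 = -7/3, the lower running product (prefactor -7/3) is a rising factorial.
Adjacent-term ratio: r(k) = (-1/2) * (k+1) (k+5) / [(k+3) (k+1)] - poly over poly, x = (-1/2) from leading terms; C = -7/3 at k = 0.

Prefactor -7/3, argument -1/2: 2F1 with upper {1, 5} over lower {3}. Verdict: none. No listed pattern accepts 2F1(1, 5; 3; -1/2).


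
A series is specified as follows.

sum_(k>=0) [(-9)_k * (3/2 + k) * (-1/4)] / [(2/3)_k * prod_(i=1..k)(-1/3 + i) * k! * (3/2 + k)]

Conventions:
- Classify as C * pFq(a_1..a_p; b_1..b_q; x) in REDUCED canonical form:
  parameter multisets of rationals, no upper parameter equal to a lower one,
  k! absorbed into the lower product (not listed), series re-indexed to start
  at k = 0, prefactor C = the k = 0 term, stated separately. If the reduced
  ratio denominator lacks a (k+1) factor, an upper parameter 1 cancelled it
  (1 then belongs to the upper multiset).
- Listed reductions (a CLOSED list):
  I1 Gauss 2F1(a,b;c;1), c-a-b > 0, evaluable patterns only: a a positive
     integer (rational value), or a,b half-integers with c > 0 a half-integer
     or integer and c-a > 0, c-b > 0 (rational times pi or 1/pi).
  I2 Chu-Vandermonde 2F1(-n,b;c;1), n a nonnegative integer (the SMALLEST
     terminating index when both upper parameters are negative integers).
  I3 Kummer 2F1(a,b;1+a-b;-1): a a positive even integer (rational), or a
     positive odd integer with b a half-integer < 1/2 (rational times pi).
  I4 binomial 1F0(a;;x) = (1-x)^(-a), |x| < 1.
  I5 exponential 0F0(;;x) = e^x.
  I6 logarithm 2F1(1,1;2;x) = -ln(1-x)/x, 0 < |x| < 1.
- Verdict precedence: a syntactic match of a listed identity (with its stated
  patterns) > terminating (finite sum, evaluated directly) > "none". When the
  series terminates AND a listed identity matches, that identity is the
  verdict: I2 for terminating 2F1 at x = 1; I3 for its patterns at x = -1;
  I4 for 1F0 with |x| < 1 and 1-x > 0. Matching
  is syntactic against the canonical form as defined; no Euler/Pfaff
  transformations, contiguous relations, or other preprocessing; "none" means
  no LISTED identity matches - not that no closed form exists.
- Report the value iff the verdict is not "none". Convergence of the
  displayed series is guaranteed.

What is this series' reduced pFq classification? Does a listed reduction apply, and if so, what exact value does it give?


Key step: with t_0 = -1/4, the factor k + 3/2 cancels (top and bottom), leaving C = -1/4.
Ratio: r(k) = 1 * (k-9) / [(k+2/3) (k+2/3) (k+1)] ; factor over Q: parameters, x = 1, and C = -1/4.

At argument 1: a 1F2 with upper {-9}, lower {2/3, 2/3}, scaled by C = -1/4. Verdict: terminating - upper -9 stops the sum at k = 9; the 10 terms are added exactly. Value: -8542042350031730539/25098144134103040000.


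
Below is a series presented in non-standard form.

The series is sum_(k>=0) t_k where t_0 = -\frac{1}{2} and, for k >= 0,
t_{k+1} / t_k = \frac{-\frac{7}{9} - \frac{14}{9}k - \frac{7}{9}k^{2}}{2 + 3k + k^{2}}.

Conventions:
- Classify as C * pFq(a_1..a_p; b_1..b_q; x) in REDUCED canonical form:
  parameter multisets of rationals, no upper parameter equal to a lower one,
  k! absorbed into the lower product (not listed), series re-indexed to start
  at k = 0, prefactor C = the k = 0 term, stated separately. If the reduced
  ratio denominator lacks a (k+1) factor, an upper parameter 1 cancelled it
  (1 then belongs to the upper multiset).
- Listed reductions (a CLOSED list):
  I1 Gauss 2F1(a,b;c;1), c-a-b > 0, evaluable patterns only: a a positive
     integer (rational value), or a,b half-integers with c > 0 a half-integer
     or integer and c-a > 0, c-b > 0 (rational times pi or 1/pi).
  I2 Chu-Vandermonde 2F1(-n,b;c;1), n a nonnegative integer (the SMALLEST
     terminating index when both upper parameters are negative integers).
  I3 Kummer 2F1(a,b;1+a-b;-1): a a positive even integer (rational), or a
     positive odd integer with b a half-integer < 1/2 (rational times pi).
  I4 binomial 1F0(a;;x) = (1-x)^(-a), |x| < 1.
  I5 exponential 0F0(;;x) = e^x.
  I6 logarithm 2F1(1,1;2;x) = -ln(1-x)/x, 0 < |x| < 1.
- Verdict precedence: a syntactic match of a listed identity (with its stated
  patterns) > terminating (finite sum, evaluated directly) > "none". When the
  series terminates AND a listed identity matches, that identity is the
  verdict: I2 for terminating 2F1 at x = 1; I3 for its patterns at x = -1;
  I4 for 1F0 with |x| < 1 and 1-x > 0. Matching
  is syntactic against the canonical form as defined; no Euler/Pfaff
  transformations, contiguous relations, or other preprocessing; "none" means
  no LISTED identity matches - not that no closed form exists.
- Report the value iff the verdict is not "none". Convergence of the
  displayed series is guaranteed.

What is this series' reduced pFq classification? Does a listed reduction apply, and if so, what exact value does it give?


x = -\frac{7}{9} here; the reduced form reads 2F1, upper {1, 1}, lower {2}, C = -\frac{1}{2}. Verdict: the logarithmic series (I6) fires (the logarithm: parameters (1,1;2), x = -\frac{7}{9}). Its exact value is \left(-\frac{9}{14}\right) \cdot \ln\left(\frac{16}{9}\right).

The tell: with t_0 = -\frac{1}{2}, factor the ratio over Q (C = -1/2, x = -7/9): negated roots = parameters.
Consecutive-term ratio: r(k) = -\frac{7}{9} * (k+1) (k+1) / [(k+2) (k+1)] - rational; roots negated = parameters, x = -\frac{7}{9}, C = -\frac{1}{2}.


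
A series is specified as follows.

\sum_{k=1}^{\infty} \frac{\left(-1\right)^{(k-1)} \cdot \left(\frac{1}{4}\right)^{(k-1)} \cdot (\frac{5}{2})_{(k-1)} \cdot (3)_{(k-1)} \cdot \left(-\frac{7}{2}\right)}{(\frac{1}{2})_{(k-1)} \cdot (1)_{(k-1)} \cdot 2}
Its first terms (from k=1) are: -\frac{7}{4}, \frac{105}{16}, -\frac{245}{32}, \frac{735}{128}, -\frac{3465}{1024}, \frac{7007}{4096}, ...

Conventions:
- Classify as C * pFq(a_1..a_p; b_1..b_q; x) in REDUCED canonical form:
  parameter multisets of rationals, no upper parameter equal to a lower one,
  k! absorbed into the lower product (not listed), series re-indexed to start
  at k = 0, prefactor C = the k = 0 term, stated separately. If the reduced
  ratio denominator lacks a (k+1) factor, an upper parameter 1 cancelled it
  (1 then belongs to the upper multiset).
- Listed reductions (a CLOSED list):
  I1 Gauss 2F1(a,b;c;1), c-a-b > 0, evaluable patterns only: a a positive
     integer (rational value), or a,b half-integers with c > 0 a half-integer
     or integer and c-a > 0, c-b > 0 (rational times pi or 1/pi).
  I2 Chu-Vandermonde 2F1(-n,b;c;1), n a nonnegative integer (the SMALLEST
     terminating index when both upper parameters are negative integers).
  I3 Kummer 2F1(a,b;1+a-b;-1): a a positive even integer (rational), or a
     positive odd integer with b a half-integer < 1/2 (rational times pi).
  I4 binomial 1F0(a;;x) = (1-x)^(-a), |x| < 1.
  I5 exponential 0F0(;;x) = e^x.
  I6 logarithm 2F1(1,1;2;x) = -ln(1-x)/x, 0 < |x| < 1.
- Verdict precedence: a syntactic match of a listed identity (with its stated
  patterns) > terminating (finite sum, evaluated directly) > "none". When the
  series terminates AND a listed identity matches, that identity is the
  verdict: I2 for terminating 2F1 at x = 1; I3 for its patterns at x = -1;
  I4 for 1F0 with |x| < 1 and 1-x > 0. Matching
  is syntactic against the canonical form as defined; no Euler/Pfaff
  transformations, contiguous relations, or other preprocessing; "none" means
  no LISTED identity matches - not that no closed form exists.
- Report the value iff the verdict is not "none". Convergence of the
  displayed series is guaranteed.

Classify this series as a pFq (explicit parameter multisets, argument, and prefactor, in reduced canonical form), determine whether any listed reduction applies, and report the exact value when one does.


The tell: with t_0 = -\frac{7}{4}, (1)_k (C = -7/4, x = -1/4) is k! itself.
Term ratio: r(k) = -\frac{1}{4} * (k+\frac{5}{2}) (k+3) / [(k+\frac{1}{2}) (k+1)] - poly over poly, x = -\frac{1}{4} from leading terms; C = -\frac{7}{4} at k = 0.

The series (x = -\frac{1}{4}) is 2F1: upper {\frac{5}{2}, 3}, lower {\frac{1}{2}}, prefactor -\frac{7}{4}. Verdict: none. A 2F1 with upper {\frac{5}{2}, 3} fits none of I1-I6 at x = -\frac{1}{4}; the sum runs forever.


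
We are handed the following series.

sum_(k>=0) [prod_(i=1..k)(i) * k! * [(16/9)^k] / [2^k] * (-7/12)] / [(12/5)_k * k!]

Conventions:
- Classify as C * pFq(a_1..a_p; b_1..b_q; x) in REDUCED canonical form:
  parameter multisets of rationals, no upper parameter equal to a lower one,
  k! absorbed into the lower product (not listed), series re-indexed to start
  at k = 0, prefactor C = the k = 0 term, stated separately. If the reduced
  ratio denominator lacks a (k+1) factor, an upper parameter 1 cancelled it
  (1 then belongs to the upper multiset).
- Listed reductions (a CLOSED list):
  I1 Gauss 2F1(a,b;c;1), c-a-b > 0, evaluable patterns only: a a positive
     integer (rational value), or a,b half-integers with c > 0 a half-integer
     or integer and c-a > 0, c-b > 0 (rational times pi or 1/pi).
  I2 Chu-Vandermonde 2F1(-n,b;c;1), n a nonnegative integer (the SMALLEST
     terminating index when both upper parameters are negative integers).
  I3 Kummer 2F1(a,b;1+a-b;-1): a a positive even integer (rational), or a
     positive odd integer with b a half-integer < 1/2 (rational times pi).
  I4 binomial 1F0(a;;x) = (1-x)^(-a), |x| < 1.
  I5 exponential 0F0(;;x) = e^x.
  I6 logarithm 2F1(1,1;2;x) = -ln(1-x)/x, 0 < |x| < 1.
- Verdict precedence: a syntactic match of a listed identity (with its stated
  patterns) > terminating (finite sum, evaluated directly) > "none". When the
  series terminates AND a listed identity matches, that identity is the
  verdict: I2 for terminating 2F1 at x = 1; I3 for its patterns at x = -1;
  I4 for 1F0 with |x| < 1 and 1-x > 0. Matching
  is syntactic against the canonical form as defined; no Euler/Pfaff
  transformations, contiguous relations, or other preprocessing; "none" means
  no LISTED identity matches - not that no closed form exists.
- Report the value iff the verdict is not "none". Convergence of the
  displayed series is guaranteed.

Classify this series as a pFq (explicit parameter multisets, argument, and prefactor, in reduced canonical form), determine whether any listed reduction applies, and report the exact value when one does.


x = 8/9 here; the reduced form reads 2F1, upper {1, 1}, lower {12/5}, C = -7/12. Verdict: none - at argument 8/9 the multisets {1, 1} ; {12/5} match no listed identity.

The tell: t_0 being -7/12, the factorial ratio (C = -7/12, x = 8/9) (k+a-1)!/(a-1)! is a rising factorial (a)_k.
Consecutive-term ratio: r(k) = (8/9) * (k+1) (k+1) / [(k+12/5) (k+1)] - rational in k. x = (8/9); t_0 = -7/12; negate the roots.


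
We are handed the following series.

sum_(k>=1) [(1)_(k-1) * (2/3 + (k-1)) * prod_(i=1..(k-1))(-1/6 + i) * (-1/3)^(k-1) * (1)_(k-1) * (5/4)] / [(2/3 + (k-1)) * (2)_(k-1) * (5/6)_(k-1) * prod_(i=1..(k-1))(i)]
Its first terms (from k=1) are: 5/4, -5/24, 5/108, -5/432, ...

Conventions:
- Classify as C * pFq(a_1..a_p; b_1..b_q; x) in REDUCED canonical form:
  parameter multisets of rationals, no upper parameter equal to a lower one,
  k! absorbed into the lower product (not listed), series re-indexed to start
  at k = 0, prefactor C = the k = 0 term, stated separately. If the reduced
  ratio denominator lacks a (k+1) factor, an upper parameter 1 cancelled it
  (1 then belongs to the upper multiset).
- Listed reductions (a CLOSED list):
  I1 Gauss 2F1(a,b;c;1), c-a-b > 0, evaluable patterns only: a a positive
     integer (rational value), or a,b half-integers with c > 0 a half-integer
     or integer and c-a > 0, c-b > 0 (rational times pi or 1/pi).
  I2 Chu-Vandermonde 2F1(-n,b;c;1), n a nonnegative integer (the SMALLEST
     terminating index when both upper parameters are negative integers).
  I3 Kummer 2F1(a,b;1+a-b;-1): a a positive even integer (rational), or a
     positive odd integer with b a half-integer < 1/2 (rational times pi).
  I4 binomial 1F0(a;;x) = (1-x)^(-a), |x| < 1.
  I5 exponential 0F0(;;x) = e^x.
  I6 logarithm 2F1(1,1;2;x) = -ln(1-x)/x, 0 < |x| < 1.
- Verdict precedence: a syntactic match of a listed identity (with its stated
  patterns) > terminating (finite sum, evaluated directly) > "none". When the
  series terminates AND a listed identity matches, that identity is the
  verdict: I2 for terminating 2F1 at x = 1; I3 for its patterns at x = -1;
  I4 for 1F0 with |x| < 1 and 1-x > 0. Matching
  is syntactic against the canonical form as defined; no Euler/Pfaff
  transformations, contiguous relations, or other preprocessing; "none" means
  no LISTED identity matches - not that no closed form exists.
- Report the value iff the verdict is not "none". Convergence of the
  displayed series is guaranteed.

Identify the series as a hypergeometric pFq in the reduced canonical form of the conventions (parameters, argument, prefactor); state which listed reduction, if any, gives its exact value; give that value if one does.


Prefactor 5/4, argument -1/3: 2F1 with upper {1, 1} over lower {2}. Verdict: the logarithmic series (I6) applies (the logarithm: parameters (1,1;2), x = -1/3). Sum: (15/4) * ln(4/3).

First insight: t_0 = 5/4 here, and the parameter 5/6 appears in both the upper and lower lists and cancels (alongside the other common factor).
Term ratio: r(k) = (-1/3) * (k+1) (k+1) / [(k+2) (k+1)] - rational in k. x = (-1/3); t_0 = 5/4; negate the roots.


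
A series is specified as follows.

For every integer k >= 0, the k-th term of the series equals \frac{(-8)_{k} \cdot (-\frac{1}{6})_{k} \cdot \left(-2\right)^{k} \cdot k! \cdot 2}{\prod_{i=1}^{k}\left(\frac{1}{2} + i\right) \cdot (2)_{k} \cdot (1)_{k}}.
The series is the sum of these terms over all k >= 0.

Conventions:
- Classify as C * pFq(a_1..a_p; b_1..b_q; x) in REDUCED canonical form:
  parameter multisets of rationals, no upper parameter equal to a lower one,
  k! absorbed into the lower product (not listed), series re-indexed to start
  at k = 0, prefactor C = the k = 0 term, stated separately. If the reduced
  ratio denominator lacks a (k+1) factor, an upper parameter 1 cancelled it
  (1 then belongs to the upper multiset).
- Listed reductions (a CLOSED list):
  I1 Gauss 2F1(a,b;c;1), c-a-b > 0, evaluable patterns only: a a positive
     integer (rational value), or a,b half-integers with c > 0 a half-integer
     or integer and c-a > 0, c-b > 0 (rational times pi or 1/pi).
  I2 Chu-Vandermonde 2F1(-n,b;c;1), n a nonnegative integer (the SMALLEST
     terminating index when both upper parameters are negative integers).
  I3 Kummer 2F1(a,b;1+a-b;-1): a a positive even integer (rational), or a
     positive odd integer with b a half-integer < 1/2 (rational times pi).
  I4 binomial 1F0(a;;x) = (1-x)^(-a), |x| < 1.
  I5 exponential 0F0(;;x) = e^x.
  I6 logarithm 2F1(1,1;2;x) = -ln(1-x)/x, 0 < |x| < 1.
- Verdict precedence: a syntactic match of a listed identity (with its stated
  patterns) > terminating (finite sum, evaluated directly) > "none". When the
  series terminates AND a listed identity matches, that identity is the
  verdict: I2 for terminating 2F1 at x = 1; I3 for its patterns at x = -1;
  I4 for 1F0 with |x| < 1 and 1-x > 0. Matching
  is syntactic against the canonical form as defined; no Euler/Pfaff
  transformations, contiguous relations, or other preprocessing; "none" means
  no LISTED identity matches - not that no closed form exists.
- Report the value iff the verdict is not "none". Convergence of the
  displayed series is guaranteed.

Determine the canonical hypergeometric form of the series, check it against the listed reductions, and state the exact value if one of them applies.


With C = 2: the canonical form is 3F2(-8, -\frac{1}{6}, 1; \frac{3}{2}, 2; -2). Verdict: terminating - upper parameter -8 makes this a finite sum (last index 8), evaluated exactly. Its exact value is -\frac{9651039274}{435250179}.

Structural cue: with t_0 = 2, (1)_k (C = 2, x = -2) is k! itself.
Consecutive-term ratio: r(k) = -2 * (k-8) (k-\frac{1}{6}) (k+1) / [(k+\frac{3}{2}) (k+2) (k+1)] ; factor over Q: parameters, x = -2, and C = 2.


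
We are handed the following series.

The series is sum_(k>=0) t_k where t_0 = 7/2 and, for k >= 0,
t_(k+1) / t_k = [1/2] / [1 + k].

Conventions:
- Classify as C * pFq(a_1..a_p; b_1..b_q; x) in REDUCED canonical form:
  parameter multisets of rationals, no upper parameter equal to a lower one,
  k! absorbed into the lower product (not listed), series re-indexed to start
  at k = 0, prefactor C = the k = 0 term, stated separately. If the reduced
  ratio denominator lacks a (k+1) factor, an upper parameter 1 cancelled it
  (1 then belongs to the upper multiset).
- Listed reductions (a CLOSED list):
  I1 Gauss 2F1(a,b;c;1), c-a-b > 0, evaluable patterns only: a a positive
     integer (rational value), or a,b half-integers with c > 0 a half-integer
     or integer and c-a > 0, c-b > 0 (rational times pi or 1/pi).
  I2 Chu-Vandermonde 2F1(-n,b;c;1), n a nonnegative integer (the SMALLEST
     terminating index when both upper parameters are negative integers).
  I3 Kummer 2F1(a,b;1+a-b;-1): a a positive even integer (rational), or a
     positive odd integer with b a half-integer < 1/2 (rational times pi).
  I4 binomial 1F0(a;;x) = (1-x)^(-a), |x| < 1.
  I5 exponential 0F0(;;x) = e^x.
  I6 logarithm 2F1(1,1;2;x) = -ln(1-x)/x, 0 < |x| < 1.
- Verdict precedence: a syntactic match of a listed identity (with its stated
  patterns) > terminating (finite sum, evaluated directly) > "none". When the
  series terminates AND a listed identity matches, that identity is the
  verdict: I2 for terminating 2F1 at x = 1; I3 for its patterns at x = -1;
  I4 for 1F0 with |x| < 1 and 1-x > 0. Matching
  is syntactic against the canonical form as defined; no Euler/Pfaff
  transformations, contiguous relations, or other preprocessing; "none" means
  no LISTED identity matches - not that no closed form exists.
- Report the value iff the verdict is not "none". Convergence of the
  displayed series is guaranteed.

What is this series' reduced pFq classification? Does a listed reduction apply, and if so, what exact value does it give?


x = 1/2 here; the reduced form reads 0F0, upper {-}, lower {-}, C = 7/2. Verdict at x = 1/2: the exponential series (I5) matches (the 0F0 exponential series at x = 1/2). Its exact value is (7/2) * e^(1/2).

The tell: t_0 = 7/2 here, and the expanded ratio factors over Q; C = 7/2, roots give parameters.
Step ratio: r(k) = (1/2) * 1 / [(k+1)] - rational; roots negated = parameters, x = (1/2), C = 7/2.


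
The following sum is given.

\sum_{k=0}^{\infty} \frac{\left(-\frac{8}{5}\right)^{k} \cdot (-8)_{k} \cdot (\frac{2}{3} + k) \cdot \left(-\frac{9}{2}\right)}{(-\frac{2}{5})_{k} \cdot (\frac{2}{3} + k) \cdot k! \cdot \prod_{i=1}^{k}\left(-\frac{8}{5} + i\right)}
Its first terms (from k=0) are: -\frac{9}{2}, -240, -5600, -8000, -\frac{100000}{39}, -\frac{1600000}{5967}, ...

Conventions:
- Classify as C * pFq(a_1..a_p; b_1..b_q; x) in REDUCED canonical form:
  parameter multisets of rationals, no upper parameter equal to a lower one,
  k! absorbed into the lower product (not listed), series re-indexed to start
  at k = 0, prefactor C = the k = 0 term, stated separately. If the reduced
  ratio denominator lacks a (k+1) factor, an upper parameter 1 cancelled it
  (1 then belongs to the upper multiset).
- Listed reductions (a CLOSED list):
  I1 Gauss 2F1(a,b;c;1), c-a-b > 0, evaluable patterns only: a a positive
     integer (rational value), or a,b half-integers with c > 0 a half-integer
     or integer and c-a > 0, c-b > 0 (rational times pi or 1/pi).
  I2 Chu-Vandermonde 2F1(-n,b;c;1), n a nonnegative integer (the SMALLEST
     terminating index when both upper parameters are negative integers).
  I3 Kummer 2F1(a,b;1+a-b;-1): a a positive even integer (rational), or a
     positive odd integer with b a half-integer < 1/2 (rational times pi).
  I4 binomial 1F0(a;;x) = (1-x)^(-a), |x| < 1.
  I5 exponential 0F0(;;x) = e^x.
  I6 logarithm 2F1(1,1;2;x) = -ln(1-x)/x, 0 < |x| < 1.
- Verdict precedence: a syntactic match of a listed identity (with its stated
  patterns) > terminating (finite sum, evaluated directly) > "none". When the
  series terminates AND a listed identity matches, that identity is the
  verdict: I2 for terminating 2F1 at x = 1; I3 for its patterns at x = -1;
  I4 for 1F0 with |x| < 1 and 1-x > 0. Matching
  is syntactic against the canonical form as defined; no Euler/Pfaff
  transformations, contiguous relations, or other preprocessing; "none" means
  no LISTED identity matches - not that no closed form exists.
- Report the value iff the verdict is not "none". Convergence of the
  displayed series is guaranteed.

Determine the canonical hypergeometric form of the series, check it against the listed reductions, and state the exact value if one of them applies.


Key observation: from the first term -\frac{9}{2}: k + 2/3 divides numerator and denominator alike; C = -9/2, x = -8/5 after cancelling.
Term ratio: r(k) = -\frac{8}{5} * (k-8) / [(k-\frac{3}{5}) (k-\frac{2}{5}) (k+1)] - rational in k, leading ratio -\frac{8}{5}; with t_0 = -\frac{9}{2}, classification follows.

x = -\frac{8}{5} here; the reduced form reads 1F2, upper {-8}, lower {-\frac{3}{5}, -\frac{2}{5}}, C = -\frac{9}{2}. Verdict: terminating - upper parameter -8 makes this a finite sum (last index 8), evaluated exactly. Its exact value is -\frac{2199741800566201}{131819706018}.


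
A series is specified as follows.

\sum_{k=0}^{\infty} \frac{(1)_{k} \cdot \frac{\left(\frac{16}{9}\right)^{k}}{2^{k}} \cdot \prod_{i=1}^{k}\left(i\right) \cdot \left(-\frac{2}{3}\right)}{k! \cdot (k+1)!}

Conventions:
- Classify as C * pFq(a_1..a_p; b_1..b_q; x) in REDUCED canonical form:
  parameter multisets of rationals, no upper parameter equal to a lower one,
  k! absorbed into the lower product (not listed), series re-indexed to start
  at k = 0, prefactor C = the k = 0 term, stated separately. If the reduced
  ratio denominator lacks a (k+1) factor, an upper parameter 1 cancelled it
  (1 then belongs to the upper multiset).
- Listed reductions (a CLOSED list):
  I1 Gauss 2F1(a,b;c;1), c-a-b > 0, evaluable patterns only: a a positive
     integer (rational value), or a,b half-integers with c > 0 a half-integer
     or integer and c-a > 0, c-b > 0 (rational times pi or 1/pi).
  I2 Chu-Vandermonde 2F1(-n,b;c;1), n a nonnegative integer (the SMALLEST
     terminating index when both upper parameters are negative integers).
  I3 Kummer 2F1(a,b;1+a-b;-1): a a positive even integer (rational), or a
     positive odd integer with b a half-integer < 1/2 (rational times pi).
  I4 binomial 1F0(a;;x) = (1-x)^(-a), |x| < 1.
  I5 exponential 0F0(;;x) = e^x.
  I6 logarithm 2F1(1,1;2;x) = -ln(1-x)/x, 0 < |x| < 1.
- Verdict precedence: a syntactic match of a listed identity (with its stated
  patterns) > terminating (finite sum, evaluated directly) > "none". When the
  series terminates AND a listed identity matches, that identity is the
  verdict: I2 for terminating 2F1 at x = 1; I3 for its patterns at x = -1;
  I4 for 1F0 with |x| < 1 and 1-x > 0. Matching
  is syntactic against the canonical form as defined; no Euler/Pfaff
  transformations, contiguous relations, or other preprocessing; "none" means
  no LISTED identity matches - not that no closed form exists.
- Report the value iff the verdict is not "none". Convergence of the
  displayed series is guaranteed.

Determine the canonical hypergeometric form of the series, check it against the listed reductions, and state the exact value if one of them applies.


Classification (C = -\frac{2}{3}): 2F1 with upper {1, 1}, lower {2}, argument x = \frac{8}{9}. Verdict: this is the I6 logarithm reduction (the logarithm: parameters (1,1;2), x = \frac{8}{9}). Exact value: \frac{3}{4} \cdot \ln\left(\frac{1}{9}\right).

Key step: with t_0 = -\frac{2}{3}, the denominator's factorial ratio (prefactor -2/3) is a lower Pochhammer.
Term ratio: r(k) = \frac{8}{9} * (k+1) (k+1) / [(k+2) (k+1)] - rational in k. x = \frac{8}{9}; t_0 = -\frac{2}{3}; negate the roots.


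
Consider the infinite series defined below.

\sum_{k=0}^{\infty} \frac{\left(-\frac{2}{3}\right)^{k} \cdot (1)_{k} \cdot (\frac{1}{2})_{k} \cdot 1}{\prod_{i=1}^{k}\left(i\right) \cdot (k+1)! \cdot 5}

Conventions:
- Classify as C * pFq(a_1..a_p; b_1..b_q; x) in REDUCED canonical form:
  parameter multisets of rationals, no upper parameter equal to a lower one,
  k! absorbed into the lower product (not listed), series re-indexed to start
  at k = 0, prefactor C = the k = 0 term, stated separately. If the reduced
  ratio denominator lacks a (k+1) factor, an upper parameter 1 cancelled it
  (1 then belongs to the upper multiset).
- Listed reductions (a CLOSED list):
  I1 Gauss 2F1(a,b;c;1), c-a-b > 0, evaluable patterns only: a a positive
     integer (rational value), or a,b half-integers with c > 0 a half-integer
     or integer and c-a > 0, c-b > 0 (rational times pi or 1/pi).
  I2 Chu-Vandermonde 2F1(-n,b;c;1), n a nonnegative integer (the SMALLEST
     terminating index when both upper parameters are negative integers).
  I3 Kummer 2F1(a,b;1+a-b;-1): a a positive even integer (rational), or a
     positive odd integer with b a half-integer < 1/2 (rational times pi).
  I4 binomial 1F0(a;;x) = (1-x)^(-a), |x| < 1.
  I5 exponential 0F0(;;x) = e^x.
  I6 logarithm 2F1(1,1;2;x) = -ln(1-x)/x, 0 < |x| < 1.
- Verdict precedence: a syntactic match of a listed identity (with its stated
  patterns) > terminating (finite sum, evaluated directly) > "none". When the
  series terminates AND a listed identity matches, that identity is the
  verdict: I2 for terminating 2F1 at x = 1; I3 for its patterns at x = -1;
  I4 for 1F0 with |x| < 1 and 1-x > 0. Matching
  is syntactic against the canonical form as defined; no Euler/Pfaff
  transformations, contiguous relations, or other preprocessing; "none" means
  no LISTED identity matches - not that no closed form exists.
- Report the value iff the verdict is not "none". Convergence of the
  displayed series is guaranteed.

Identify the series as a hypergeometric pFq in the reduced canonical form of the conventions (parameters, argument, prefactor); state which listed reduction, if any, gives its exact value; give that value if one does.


Canonical form: C = \frac{1}{5} times 2F1 with upper {\frac{1}{2}, 1}, lower {2}, x = -\frac{2}{3}. Verdict: none - this 2F1 at x = -\frac{2}{3} matches no listed pattern, and upper {\frac{1}{2}, 1} holds no stopper.

Key step: t_0 being \frac{1}{5}, the constant factors (C = 1/5, x = -2/3) combine into one prefactor.
Adjacent-term ratio: r(k) = -\frac{2}{3} * (k+\frac{1}{2}) (k+1) / [(k+2) (k+1)] ; factor over Q: parameters, x = -\frac{2}{3}, and C = \frac{1}{5}.


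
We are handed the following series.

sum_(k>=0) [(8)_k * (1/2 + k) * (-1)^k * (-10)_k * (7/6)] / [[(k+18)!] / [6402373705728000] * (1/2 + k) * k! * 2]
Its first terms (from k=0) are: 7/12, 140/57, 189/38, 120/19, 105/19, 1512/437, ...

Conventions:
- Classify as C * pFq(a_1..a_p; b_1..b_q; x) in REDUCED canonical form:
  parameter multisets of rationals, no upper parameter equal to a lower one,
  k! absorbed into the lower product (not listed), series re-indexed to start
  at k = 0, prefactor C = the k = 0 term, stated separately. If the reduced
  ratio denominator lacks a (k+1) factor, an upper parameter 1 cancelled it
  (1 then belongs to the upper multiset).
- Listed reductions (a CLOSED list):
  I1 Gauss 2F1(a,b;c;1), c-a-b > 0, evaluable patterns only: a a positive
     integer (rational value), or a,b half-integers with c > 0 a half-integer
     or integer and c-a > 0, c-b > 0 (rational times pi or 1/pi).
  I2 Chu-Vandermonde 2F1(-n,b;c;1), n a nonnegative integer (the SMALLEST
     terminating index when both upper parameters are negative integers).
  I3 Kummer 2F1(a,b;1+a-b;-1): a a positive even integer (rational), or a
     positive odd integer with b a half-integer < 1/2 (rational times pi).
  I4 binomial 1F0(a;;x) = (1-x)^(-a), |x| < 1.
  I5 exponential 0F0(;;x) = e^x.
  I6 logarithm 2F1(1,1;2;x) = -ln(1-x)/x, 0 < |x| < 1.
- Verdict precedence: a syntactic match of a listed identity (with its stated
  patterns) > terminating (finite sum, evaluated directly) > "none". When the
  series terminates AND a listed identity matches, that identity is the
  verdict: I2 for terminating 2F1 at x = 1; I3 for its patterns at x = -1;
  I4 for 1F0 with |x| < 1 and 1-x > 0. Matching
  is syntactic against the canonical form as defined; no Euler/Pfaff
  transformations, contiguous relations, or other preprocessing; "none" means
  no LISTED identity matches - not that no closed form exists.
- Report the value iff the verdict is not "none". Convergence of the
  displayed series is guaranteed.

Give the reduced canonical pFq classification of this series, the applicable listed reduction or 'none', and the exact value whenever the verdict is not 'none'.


Classification (C = 7/12): 2F1 with upper {-10, 8}, lower {19}, argument x = -1. Verdict: Kummer (I3) matches (x = -1; c = 19 equals 1+a-b for upper {-10, 8}: listed pattern). Value: 51/2.

The tell: with t_0 = 7/12, the factor k + 1/2 cancels (top and bottom), leaving C = 7/12.
Term ratio: r(k) = (-1) * (k-10) (k+8) / [(k+19) (k+1)] - poly over poly, x = (-1) from leading terms; C = 7/12 at k = 0.
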